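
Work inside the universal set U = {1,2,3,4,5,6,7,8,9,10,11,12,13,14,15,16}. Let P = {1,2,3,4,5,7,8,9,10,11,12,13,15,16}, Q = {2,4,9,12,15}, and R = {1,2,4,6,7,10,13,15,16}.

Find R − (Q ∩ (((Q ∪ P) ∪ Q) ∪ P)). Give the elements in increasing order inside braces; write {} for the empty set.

Q ∪ P = {1,2,3,4,5,7,8,9,10,11,12,13,15,16}
(Q ∪ P) ∪ Q = {1,2,3,4,5,7,8,9,10,11,12,13,15,16}
((Q ∪ P) ∪ Q) ∪ P = {1,2,3,4,5,7,8,9,10,11,12,13,15,16}
Q ∩ (((Q ∪ P) ∪ Q) ∪ P) = {2,4,9,12,15}
R − (Q ∩ (((Q ∪ P) ∪ Q) ∪ P)) = {1,6,7,10,13,16}

{1,6,7,10,13,16}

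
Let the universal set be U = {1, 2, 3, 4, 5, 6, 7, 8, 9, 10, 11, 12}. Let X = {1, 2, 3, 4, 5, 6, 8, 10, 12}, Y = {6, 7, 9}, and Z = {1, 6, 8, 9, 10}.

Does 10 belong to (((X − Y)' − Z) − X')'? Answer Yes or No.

Yes

10 ∈ X and 10 ∉ Y, so 10 ∈ X − Y
10 ∉ (X − Y)' since 10 ∈ (X − Y)
10 ∉ (X − Y)' and 10 ∈ Z, so 10 ∉ (X − Y)' − Z
10 ∈ X, so 10 ∉ X'
10 ∉ ((X − Y)' − Z) and 10 ∉ X', so 10 ∉ ((X − Y)' − Z) − X'
10 ∈ (((X − Y)' − Z) − X')' since 10 ∉ (((X − Y)' − Z) − X')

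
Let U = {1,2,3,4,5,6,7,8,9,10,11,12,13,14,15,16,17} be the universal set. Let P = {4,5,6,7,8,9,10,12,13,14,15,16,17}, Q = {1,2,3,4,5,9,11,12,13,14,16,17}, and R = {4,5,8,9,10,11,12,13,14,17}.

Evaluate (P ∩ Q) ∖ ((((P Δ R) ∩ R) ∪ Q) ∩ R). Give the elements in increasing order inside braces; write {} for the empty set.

P ∩ Q = {4,5,9,12,13,14,16,17}
P Δ R = {6,7,11,15,16}
(P Δ R) ∩ R = {11}
((P Δ R) ∩ R) ∪ Q = {1,2,3,4,5,9,11,12,13,14,16,17}
(((P Δ R) ∩ R) ∪ Q) ∩ R = {4,5,9,11,12,13,14,17}
(P ∩ Q) ∖ ((((P Δ R) ∩ R) ∪ Q) ∩ R) = {16}

{16}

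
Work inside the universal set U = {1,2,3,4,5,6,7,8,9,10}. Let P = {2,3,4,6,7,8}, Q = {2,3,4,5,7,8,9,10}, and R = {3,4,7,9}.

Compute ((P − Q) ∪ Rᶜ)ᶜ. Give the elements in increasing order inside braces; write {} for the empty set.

{3,4,7,9}

P − Q = {6}
Rᶜ = {1,2,5,6,8,10}
(P − Q) ∪ Rᶜ = {1,2,5,6,8,10}
((P − Q) ∪ Rᶜ)ᶜ = {3,4,7,9}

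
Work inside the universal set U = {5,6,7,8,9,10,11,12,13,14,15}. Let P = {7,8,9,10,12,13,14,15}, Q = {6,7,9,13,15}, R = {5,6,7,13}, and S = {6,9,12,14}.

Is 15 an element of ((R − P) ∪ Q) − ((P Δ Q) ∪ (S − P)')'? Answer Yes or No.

15 ∉ R and 15 ∈ P, so 15 ∉ R − P
15 ∉ (R − P) and 15 ∈ Q, so 15 ∈ (R − P) ∪ Q
15 ∈ P and 15 ∈ Q, so 15 ∉ P Δ Q
15 ∉ S and 15 ∈ P, so 15 ∉ S − P
15 ∈ (S − P)' since 15 ∉ (S − P)
15 ∉ (P Δ Q) and 15 ∈ (S − P)', so 15 ∈ (P Δ Q) ∪ (S − P)'
15 ∉ ((P Δ Q) ∪ (S − P)')' since 15 ∈ ((P Δ Q) ∪ (S − P)')
15 ∈ ((R − P) ∪ Q) and 15 ∉ ((P Δ Q) ∪ (S − P)')', so 15 ∈ ((R − P) ∪ Q) − ((P Δ Q) ∪ (S − P)')'

Yes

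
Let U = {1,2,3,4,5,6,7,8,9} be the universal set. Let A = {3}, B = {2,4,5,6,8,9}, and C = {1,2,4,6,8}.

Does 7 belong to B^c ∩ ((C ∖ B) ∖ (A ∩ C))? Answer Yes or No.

7 ∉ B, so 7 ∈ B^c
7 ∉ C and 7 ∉ B, so 7 ∉ C ∖ B
7 ∉ A and 7 ∉ C, so 7 ∉ A ∩ C
7 ∉ (C ∖ B) and 7 ∉ (A ∩ C), so 7 ∉ (C ∖ B) ∖ (A ∩ C)
7 ∈ B^c and 7 ∉ ((C ∖ B) ∖ (A ∩ C)), so 7 ∉ B^c ∩ ((C ∖ B) ∖ (A ∩ C))

No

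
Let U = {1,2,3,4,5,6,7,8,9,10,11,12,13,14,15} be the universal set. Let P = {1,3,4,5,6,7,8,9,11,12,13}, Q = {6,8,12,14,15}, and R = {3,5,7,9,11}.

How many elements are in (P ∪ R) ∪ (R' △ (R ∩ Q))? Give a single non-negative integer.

15

P ∪ R = {1,3,4,5,6,7,8,9,11,12,13}
R' = {1,2,4,6,8,10,12,13,14,15}
R ∩ Q = {}
R' △ (R ∩ Q) = {1,2,4,6,8,10,12,13,14,15}
(P ∪ R) ∪ (R' △ (R ∩ Q)) = {1,2,3,4,5,6,7,8,9,10,11,12,13,14,15}
|(P ∪ R) ∪ (R' △ (R ∩ Q))| = 15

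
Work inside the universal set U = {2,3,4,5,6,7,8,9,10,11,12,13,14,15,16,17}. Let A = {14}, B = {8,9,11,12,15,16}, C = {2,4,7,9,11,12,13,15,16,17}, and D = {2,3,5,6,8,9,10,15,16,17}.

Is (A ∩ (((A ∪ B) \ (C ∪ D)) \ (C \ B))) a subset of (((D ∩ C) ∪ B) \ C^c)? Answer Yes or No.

A ∪ B = {8,9,11,12,14,15,16}
C ∪ D = {2,3,4,5,6,7,8,9,10,11,12,13,15,16,17}
(A ∪ B) \ (C ∪ D) = {14}
C \ B = {2,4,7,13,17}
((A ∪ B) \ (C ∪ D)) \ (C \ B) = {14}
A ∩ (((A ∪ B) \ (C ∪ D)) \ (C \ B)) = {14}
D ∩ C = {2,9,15,16,17}
(D ∩ C) ∪ B = {2,8,9,11,12,15,16,17}
C^c = {3,5,6,8,10,14}
((D ∩ C) ∪ B) \ C^c = {2,9,11,12,15,16,17}
14 ∈ A ∩ (((A ∪ B) \ (C ∪ D)) \ (C \ B)) but 14 ∉ ((D ∩ C) ∪ B) \ C^c, so the inclusion fails.

No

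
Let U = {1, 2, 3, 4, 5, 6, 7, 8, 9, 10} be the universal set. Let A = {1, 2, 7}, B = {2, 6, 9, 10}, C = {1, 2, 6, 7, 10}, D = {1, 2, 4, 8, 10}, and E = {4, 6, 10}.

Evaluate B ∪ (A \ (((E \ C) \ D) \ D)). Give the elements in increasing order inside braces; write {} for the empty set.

{1, 2, 6, 7, 9, 10}

E \ C = {4}
(E \ C) \ D = {}
((E \ C) \ D) \ D = {}
A \ (((E \ C) \ D) \ D) = {1, 2, 7}
B ∪ (A \ (((E \ C) \ D) \ D)) = {1, 2, 6, 7, 9, 10}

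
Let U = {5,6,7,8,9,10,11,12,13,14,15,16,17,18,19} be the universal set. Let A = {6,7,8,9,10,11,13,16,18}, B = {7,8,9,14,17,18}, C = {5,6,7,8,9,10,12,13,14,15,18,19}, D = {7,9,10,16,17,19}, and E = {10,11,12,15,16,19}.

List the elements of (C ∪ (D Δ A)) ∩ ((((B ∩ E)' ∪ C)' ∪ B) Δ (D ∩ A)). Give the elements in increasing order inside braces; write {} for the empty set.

D Δ A = {6,8,11,13,17,18,19}
C ∪ (D Δ A) = {5,6,7,8,9,10,11,12,13,14,15,17,18,19}
B ∩ E = {}
(B ∩ E)' = {5,6,7,8,9,10,11,12,13,14,15,16,17,18,19}
(B ∩ E)' ∪ C = {5,6,7,8,9,10,11,12,13,14,15,16,17,18,19}
((B ∩ E)' ∪ C)' = {}
((B ∩ E)' ∪ C)' ∪ B = {7,8,9,14,17,18}
D ∩ A = {7,9,10,16}
(((B ∩ E)' ∪ C)' ∪ B) Δ (D ∩ A) = {8,10,14,16,17,18}
(C ∪ (D Δ A)) ∩ ((((B ∩ E)' ∪ C)' ∪ B) Δ (D ∩ A)) = {8,10,14,17,18}

{8,10,14,17,18}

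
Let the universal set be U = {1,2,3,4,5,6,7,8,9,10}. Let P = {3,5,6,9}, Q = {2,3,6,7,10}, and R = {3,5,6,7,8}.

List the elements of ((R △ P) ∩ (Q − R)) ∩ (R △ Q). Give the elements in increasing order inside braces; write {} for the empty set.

{}

R △ P = {7,8,9}
Q − R = {2,10}
(R △ P) ∩ (Q − R) = {}
R △ Q = {2,5,8,10}
((R △ P) ∩ (Q − R)) ∩ (R △ Q) = {}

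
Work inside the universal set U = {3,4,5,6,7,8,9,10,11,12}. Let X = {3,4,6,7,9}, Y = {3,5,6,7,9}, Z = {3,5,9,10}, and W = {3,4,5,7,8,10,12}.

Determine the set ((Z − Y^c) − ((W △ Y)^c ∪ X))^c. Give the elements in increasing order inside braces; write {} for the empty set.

{3,4,5,6,7,8,9,10,11,12}

Y^c = {4,8,10,11,12}
Z − Y^c = {3,5,9}
W △ Y = {4,6,8,9,10,12}
(W △ Y)^c = {3,5,7,11}
(W △ Y)^c ∪ X = {3,4,5,6,7,9,11}
(Z − Y^c) − ((W △ Y)^c ∪ X) = {}
((Z − Y^c) − ((W △ Y)^c ∪ X))^c = {3,4,5,6,7,8,9,10,11,12}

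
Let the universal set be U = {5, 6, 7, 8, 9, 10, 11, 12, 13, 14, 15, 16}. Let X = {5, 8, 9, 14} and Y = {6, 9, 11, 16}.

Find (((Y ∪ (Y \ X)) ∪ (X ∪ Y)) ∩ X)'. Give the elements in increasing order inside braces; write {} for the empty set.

Y \ X = {6, 11, 16}
Y ∪ (Y \ X) = {6, 9, 11, 16}
X ∪ Y = {5, 6, 8, 9, 11, 14, 16}
(Y ∪ (Y \ X)) ∪ (X ∪ Y) = {5, 6, 8, 9, 11, 14, 16}
((Y ∪ (Y \ X)) ∪ (X ∪ Y)) ∩ X = {5, 8, 9, 14}
(((Y ∪ (Y \ X)) ∪ (X ∪ Y)) ∩ X)' = {6, 7, 10, 11, 12, 13, 15, 16}

{6, 7, 10, 11, 12, 13, 15, 16}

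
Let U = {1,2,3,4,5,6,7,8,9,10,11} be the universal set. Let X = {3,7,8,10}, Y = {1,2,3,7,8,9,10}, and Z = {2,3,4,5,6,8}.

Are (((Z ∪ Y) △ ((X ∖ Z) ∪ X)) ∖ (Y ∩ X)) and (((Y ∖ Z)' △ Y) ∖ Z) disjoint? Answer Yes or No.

No

Z ∪ Y = {1,2,3,4,5,6,7,8,9,10}
X ∖ Z = {7,10}
(X ∖ Z) ∪ X = {3,7,8,10}
(Z ∪ Y) △ ((X ∖ Z) ∪ X) = {1,2,4,5,6,9}
Y ∩ X = {3,7,8,10}
((Z ∪ Y) △ ((X ∖ Z) ∪ X)) ∖ (Y ∩ X) = {1,2,4,5,6,9}
Y ∖ Z = {1,7,9,10}
(Y ∖ Z)' = {2,3,4,5,6,8,11}
(Y ∖ Z)' △ Y = {1,4,5,6,7,9,10,11}
((Y ∖ Z)' △ Y) ∖ Z = {1,7,9,10,11}
1 lies in both, so they are not disjoint.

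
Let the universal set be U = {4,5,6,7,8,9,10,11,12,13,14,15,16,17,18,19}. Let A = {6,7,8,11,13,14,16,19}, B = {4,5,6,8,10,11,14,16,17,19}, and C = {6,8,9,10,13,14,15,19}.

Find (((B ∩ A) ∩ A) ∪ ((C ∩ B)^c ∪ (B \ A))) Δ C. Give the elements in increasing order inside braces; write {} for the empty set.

B ∩ A = {6,8,11,14,16,19}
(B ∩ A) ∩ A = {6,8,11,14,16,19}
C ∩ B = {6,8,10,14,19}
(C ∩ B)^c = {4,5,7,9,11,12,13,15,16,17,18}
B \ A = {4,5,10,17}
(C ∩ B)^c ∪ (B \ A) = {4,5,7,9,10,11,12,13,15,16,17,18}
((B ∩ A) ∩ A) ∪ ((C ∩ B)^c ∪ (B \ A)) = {4,5,6,7,8,9,10,11,12,13,14,15,16,17,18,19}
(((B ∩ A) ∩ A) ∪ ((C ∩ B)^c ∪ (B \ A))) Δ C = {4,5,7,11,12,16,17,18}

{4,5,7,11,12,16,17,18}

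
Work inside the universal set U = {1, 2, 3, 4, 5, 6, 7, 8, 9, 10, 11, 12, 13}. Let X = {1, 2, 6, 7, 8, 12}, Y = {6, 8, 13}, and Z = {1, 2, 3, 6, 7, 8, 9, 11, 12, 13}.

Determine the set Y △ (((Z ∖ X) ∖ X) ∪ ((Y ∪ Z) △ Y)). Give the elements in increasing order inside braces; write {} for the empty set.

{1, 2, 3, 6, 7, 8, 9, 11, 12}

Z ∖ X = {3, 9, 11, 13}
(Z ∖ X) ∖ X = {3, 9, 11, 13}
Y ∪ Z = {1, 2, 3, 6, 7, 8, 9, 11, 12, 13}
(Y ∪ Z) △ Y = {1, 2, 3, 7, 9, 11, 12}
((Z ∖ X) ∖ X) ∪ ((Y ∪ Z) △ Y) = {1, 2, 3, 7, 9, 11, 12, 13}
Y △ (((Z ∖ X) ∖ X) ∪ ((Y ∪ Z) △ Y)) = {1, 2, 3, 6, 7, 8, 9, 11, 12}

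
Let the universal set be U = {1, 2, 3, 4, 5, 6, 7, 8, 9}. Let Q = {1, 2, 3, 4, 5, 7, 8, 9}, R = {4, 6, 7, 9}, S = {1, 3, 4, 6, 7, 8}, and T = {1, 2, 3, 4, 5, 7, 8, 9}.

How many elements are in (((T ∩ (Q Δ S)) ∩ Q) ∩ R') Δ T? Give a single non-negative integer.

6

Q Δ S = {2, 5, 6, 9}
T ∩ (Q Δ S) = {2, 5, 9}
(T ∩ (Q Δ S)) ∩ Q = {2, 5, 9}
R' = {1, 2, 3, 5, 8}
((T ∩ (Q Δ S)) ∩ Q) ∩ R' = {2, 5}
(((T ∩ (Q Δ S)) ∩ Q) ∩ R') Δ T = {1, 3, 4, 7, 8, 9}
|(((T ∩ (Q Δ S)) ∩ Q) ∩ R') Δ T| = 6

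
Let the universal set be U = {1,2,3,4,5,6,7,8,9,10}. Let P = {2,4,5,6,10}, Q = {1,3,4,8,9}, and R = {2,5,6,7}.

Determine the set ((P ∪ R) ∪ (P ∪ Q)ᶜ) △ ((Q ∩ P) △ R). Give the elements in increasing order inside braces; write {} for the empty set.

{10}

P ∪ R = {2,4,5,6,7,10}
P ∪ Q = {1,2,3,4,5,6,8,9,10}
(P ∪ Q)ᶜ = {7}
(P ∪ R) ∪ (P ∪ Q)ᶜ = {2,4,5,6,7,10}
Q ∩ P = {4}
(Q ∩ P) △ R = {2,4,5,6,7}
((P ∪ R) ∪ (P ∪ Q)ᶜ) △ ((Q ∩ P) △ R) = {10}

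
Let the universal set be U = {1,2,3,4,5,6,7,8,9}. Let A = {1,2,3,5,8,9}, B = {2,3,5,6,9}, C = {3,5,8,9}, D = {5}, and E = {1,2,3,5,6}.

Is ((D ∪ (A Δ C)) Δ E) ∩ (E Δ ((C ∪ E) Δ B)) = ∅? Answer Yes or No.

No

A Δ C = {1,2}
D ∪ (A Δ C) = {1,2,5}
(D ∪ (A Δ C)) Δ E = {3,6}
C ∪ E = {1,2,3,5,6,8,9}
(C ∪ E) Δ B = {1,8}
E Δ ((C ∪ E) Δ B) = {2,3,5,6,8}
3 lies in both, so they are not disjoint.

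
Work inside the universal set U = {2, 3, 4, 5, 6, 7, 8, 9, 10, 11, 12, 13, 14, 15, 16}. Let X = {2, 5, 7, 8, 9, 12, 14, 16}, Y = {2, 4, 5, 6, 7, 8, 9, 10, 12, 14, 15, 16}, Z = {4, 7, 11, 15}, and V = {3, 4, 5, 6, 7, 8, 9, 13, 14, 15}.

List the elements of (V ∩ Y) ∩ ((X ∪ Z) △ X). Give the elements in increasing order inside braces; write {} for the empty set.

{4, 15}

V ∩ Y = {4, 5, 6, 7, 8, 9, 14, 15}
X ∪ Z = {2, 4, 5, 7, 8, 9, 11, 12, 14, 15, 16}
(X ∪ Z) △ X = {4, 11, 15}
(V ∩ Y) ∩ ((X ∪ Z) △ X) = {4, 15}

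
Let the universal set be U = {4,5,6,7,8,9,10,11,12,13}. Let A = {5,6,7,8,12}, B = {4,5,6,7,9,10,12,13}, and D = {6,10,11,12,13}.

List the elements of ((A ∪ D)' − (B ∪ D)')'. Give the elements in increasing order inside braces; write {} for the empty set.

{5,6,7,8,10,11,12,13}

A ∪ D = {5,6,7,8,10,11,12,13}
(A ∪ D)' = {4,9}
B ∪ D = {4,5,6,7,9,10,11,12,13}
(B ∪ D)' = {8}
(A ∪ D)' − (B ∪ D)' = {4,9}
((A ∪ D)' − (B ∪ D)')' = {5,6,7,8,10,11,12,13}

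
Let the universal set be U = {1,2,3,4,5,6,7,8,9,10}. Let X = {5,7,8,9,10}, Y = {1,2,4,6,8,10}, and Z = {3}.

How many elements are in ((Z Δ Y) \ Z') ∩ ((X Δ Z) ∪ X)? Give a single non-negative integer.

1

Z Δ Y = {1,2,3,4,6,8,10}
Z' = {1,2,4,5,6,7,8,9,10}
(Z Δ Y) \ Z' = {3}
X Δ Z = {3,5,7,8,9,10}
(X Δ Z) ∪ X = {3,5,7,8,9,10}
((Z Δ Y) \ Z') ∩ ((X Δ Z) ∪ X) = {3}
|((Z Δ Y) \ Z') ∩ ((X Δ Z) ∪ X)| = 1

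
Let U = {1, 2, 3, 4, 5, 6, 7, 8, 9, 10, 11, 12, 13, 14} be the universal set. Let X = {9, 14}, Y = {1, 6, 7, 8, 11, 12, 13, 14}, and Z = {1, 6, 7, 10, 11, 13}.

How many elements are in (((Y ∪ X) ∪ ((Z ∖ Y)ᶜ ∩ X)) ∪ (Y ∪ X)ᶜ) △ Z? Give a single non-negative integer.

8

Y ∪ X = {1, 6, 7, 8, 9, 11, 12, 13, 14}
Z ∖ Y = {10}
(Z ∖ Y)ᶜ = {1, 2, 3, 4, 5, 6, 7, 8, 9, 11, 12, 13, 14}
(Z ∖ Y)ᶜ ∩ X = {9, 14}
(Y ∪ X) ∪ ((Z ∖ Y)ᶜ ∩ X) = {1, 6, 7, 8, 9, 11, 12, 13, 14}
(Y ∪ X)ᶜ = {2, 3, 4, 5, 10}
((Y ∪ X) ∪ ((Z ∖ Y)ᶜ ∩ X)) ∪ (Y ∪ X)ᶜ = {1, 2, 3, 4, 5, 6, 7, 8, 9, 10, 11, 12, 13, 14}
(((Y ∪ X) ∪ ((Z ∖ Y)ᶜ ∩ X)) ∪ (Y ∪ X)ᶜ) △ Z = {2, 3, 4, 5, 8, 9, 12, 14}
|(((Y ∪ X) ∪ ((Z ∖ Y)ᶜ ∩ X)) ∪ (Y ∪ X)ᶜ) △ Z| = 8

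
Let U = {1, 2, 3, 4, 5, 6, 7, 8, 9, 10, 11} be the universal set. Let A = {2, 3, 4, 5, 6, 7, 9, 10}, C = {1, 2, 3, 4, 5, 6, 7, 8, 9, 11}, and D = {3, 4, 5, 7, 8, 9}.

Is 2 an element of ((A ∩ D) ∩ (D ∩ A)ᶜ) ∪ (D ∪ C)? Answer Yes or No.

Yes

2 ∈ A and 2 ∉ D, so 2 ∉ A ∩ D
2 ∉ D and 2 ∈ A, so 2 ∉ D ∩ A
2 ∈ (D ∩ A)ᶜ since 2 ∉ (D ∩ A)
2 ∉ (A ∩ D) and 2 ∈ (D ∩ A)ᶜ, so 2 ∉ (A ∩ D) ∩ (D ∩ A)ᶜ
2 ∉ D and 2 ∈ C, so 2 ∈ D ∪ C
2 ∉ ((A ∩ D) ∩ (D ∩ A)ᶜ) and 2 ∈ (D ∪ C), so 2 ∈ ((A ∩ D) ∩ (D ∩ A)ᶜ) ∪ (D ∪ C)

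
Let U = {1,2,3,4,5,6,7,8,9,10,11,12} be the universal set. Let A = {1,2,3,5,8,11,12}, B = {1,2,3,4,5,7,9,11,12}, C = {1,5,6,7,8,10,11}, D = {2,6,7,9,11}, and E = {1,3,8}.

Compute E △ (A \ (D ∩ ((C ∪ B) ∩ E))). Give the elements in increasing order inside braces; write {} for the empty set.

C ∪ B = {1,2,3,4,5,6,7,8,9,10,11,12}
(C ∪ B) ∩ E = {1,3,8}
D ∩ ((C ∪ B) ∩ E) = {}
A \ (D ∩ ((C ∪ B) ∩ E)) = {1,2,3,5,8,11,12}
E △ (A \ (D ∩ ((C ∪ B) ∩ E))) = {2,5,11,12}

{2,5,11,12}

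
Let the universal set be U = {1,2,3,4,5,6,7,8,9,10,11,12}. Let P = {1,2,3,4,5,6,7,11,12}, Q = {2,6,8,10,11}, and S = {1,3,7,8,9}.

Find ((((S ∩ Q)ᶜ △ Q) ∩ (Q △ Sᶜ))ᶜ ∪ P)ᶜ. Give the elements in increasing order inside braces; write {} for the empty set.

{8}

S ∩ Q = {8}
(S ∩ Q)ᶜ = {1,2,3,4,5,6,7,9,10,11,12}
(S ∩ Q)ᶜ △ Q = {1,3,4,5,7,8,9,12}
Sᶜ = {2,4,5,6,10,11,12}
Q △ Sᶜ = {4,5,8,12}
((S ∩ Q)ᶜ △ Q) ∩ (Q △ Sᶜ) = {4,5,8,12}
(((S ∩ Q)ᶜ △ Q) ∩ (Q △ Sᶜ))ᶜ = {1,2,3,6,7,9,10,11}
(((S ∩ Q)ᶜ △ Q) ∩ (Q △ Sᶜ))ᶜ ∪ P = {1,2,3,4,5,6,7,9,10,11,12}
((((S ∩ Q)ᶜ △ Q) ∩ (Q △ Sᶜ))ᶜ ∪ P)ᶜ = {8}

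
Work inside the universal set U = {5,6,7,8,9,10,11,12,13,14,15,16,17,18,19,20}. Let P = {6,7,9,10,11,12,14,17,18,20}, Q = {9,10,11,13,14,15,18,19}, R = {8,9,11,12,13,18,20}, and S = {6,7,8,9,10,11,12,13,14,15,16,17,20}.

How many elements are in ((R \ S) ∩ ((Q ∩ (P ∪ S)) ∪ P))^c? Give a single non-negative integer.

R \ S = {18}
P ∪ S = {6,7,8,9,10,11,12,13,14,15,16,17,18,20}
Q ∩ (P ∪ S) = {9,10,11,13,14,15,18}
(Q ∩ (P ∪ S)) ∪ P = {6,7,9,10,11,12,13,14,15,17,18,20}
(R \ S) ∩ ((Q ∩ (P ∪ S)) ∪ P) = {18}
((R \ S) ∩ ((Q ∩ (P ∪ S)) ∪ P))^c = {5,6,7,8,9,10,11,12,13,14,15,16,17,19,20}
|((R \ S) ∩ ((Q ∩ (P ∪ S)) ∪ P))^c| = 15

15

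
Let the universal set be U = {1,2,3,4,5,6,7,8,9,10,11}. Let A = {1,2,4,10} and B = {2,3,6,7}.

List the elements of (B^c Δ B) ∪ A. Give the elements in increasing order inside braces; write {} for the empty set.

B^c = {1,4,5,8,9,10,11}
B^c Δ B = {1,2,3,4,5,6,7,8,9,10,11}
(B^c Δ B) ∪ A = {1,2,3,4,5,6,7,8,9,10,11}

{1,2,3,4,5,6,7,8,9,10,11}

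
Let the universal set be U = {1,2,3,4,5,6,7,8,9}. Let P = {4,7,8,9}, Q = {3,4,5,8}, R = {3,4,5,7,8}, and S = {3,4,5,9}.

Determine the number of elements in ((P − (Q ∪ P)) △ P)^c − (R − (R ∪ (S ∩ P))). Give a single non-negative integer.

Q ∪ P = {3,4,5,7,8,9}
P − (Q ∪ P) = {}
(P − (Q ∪ P)) △ P = {4,7,8,9}
((P − (Q ∪ P)) △ P)^c = {1,2,3,5,6}
S ∩ P = {4,9}
R ∪ (S ∩ P) = {3,4,5,7,8,9}
R − (R ∪ (S ∩ P)) = {}
((P − (Q ∪ P)) △ P)^c − (R − (R ∪ (S ∩ P))) = {1,2,3,5,6}
|((P − (Q ∪ P)) △ P)^c − (R − (R ∪ (S ∩ P)))| = 5

5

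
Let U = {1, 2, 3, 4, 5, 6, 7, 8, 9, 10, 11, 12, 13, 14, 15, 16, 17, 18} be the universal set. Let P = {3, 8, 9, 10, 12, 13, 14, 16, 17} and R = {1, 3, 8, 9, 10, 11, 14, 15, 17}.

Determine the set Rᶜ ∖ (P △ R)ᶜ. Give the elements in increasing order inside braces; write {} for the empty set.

Rᶜ = {2, 4, 5, 6, 7, 12, 13, 16, 18}
P △ R = {1, 11, 12, 13, 15, 16}
(P △ R)ᶜ = {2, 3, 4, 5, 6, 7, 8, 9, 10, 14, 17, 18}
Rᶜ ∖ (P △ R)ᶜ = {12, 13, 16}

{12, 13, 16}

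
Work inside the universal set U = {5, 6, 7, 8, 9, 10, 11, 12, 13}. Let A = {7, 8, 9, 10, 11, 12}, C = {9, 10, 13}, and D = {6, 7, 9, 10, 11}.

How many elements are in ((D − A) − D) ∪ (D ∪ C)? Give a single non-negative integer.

D − A = {6}
(D − A) − D = {}
D ∪ C = {6, 7, 9, 10, 11, 13}
((D − A) − D) ∪ (D ∪ C) = {6, 7, 9, 10, 11, 13}
|((D − A) − D) ∪ (D ∪ C)| = 6

6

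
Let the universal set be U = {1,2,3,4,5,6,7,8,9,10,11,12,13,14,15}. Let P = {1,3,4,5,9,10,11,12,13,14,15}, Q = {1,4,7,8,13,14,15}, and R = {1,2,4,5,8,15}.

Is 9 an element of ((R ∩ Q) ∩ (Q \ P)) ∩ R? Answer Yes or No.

9 ∉ R and 9 ∉ Q, so 9 ∉ R ∩ Q
9 ∉ Q and 9 ∈ P, so 9 ∉ Q \ P
9 ∉ (R ∩ Q) and 9 ∉ (Q \ P), so 9 ∉ (R ∩ Q) ∩ (Q \ P)
9 ∉ ((R ∩ Q) ∩ (Q \ P)) and 9 ∉ R, so 9 ∉ ((R ∩ Q) ∩ (Q \ P)) ∩ R

No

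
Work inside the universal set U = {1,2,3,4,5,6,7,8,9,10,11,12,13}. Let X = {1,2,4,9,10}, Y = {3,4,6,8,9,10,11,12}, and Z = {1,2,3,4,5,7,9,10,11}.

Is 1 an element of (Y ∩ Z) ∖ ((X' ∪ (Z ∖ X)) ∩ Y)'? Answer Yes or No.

No

1 ∉ Y and 1 ∈ Z, so 1 ∉ Y ∩ Z
1 ∈ X, so 1 ∉ X'
1 ∈ Z and 1 ∈ X, so 1 ∉ Z ∖ X
1 ∉ X' and 1 ∉ (Z ∖ X), so 1 ∉ X' ∪ (Z ∖ X)
1 ∉ (X' ∪ (Z ∖ X)) and 1 ∉ Y, so 1 ∉ (X' ∪ (Z ∖ X)) ∩ Y
1 ∈ ((X' ∪ (Z ∖ X)) ∩ Y)' since 1 ∉ ((X' ∪ (Z ∖ X)) ∩ Y)
1 ∉ (Y ∩ Z) and 1 ∈ ((X' ∪ (Z ∖ X)) ∩ Y)', so 1 ∉ (Y ∩ Z) ∖ ((X' ∪ (Z ∖ X)) ∩ Y)'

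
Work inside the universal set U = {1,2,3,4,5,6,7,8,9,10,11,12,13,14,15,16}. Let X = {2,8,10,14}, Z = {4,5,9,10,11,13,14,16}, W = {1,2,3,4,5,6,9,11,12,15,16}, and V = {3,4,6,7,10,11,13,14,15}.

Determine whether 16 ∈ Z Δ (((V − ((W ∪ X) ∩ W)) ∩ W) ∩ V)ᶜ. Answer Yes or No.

16 ∈ W and 16 ∉ X, so 16 ∈ W ∪ X
16 ∈ (W ∪ X) and 16 ∈ W, so 16 ∈ (W ∪ X) ∩ W
16 ∉ V and 16 ∈ ((W ∪ X) ∩ W), so 16 ∉ V − ((W ∪ X) ∩ W)
16 ∉ (V − ((W ∪ X) ∩ W)) and 16 ∈ W, so 16 ∉ (V − ((W ∪ X) ∩ W)) ∩ W
16 ∉ ((V − ((W ∪ X) ∩ W)) ∩ W) and 16 ∉ V, so 16 ∉ ((V − ((W ∪ X) ∩ W)) ∩ W) ∩ V
16 ∈ (((V − ((W ∪ X) ∩ W)) ∩ W) ∩ V)ᶜ since 16 ∉ (((V − ((W ∪ X) ∩ W)) ∩ W) ∩ V)
16 ∈ Z and 16 ∈ (((V − ((W ∪ X) ∩ W)) ∩ W) ∩ V)ᶜ, so 16 ∉ Z Δ (((V − ((W ∪ X) ∩ W)) ∩ W) ∩ V)ᶜ

No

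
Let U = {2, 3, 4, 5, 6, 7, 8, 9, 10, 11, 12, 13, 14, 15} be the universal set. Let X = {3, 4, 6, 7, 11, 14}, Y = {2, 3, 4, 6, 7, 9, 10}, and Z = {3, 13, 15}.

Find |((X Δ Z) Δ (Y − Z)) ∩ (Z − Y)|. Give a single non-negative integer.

2

X Δ Z = {4, 6, 7, 11, 13, 14, 15}
Y − Z = {2, 4, 6, 7, 9, 10}
(X Δ Z) Δ (Y − Z) = {2, 9, 10, 11, 13, 14, 15}
Z − Y = {13, 15}
((X Δ Z) Δ (Y − Z)) ∩ (Z − Y) = {13, 15}
|((X Δ Z) Δ (Y − Z)) ∩ (Z − Y)| = 2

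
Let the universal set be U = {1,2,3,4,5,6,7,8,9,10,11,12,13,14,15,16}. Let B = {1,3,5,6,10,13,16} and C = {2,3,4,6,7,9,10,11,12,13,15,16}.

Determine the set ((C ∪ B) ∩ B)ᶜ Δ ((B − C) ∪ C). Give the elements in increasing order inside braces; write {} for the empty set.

C ∪ B = {1,2,3,4,5,6,7,9,10,11,12,13,15,16}
(C ∪ B) ∩ B = {1,3,5,6,10,13,16}
((C ∪ B) ∩ B)ᶜ = {2,4,7,8,9,11,12,14,15}
B − C = {1,5}
(B − C) ∪ C = {1,2,3,4,5,6,7,9,10,11,12,13,15,16}
((C ∪ B) ∩ B)ᶜ Δ ((B − C) ∪ C) = {1,3,5,6,8,10,13,14,16}

{1,3,5,6,8,10,13,14,16}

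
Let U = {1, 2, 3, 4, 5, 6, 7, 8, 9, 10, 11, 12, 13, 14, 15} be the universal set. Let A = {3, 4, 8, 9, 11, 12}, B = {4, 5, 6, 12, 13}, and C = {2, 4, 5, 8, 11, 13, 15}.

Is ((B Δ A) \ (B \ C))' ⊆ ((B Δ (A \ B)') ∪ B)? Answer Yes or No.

B Δ A = {3, 5, 6, 8, 9, 11, 13}
B \ C = {6, 12}
(B Δ A) \ (B \ C) = {3, 5, 8, 9, 11, 13}
((B Δ A) \ (B \ C))' = {1, 2, 4, 6, 7, 10, 12, 14, 15}
A \ B = {3, 8, 9, 11}
(A \ B)' = {1, 2, 4, 5, 6, 7, 10, 12, 13, 14, 15}
B Δ (A \ B)' = {1, 2, 7, 10, 14, 15}
(B Δ (A \ B)') ∪ B = {1, 2, 4, 5, 6, 7, 10, 12, 13, 14, 15}
Every element of {1, 2, 4, 6, 7, 10, 12, 14, 15} is in {1, 2, 4, 5, 6, 7, 10, 12, 13, 14, 15}, so ((B Δ A) \ (B \ C))' ⊆ (B Δ (A \ B)') ∪ B.

Yes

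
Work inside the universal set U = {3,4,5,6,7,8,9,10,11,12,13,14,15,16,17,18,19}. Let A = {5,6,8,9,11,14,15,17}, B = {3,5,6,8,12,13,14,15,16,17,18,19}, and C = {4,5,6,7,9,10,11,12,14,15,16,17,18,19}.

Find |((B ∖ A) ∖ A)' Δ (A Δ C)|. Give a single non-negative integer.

11

B ∖ A = {3,12,13,16,18,19}
(B ∖ A) ∖ A = {3,12,13,16,18,19}
((B ∖ A) ∖ A)' = {4,5,6,7,8,9,10,11,14,15,17}
A Δ C = {4,7,8,10,12,16,18,19}
((B ∖ A) ∖ A)' Δ (A Δ C) = {5,6,9,11,12,14,15,16,17,18,19}
|((B ∖ A) ∖ A)' Δ (A Δ C)| = 11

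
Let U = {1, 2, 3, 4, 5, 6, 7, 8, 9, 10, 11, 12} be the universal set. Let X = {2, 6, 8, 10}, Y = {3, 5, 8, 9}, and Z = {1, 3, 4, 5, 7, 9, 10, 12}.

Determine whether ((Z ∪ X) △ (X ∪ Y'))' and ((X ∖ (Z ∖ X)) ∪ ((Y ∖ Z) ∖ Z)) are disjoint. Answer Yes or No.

Z ∪ X = {1, 2, 3, 4, 5, 6, 7, 8, 9, 10, 12}
Y' = {1, 2, 4, 6, 7, 10, 11, 12}
X ∪ Y' = {1, 2, 4, 6, 7, 8, 10, 11, 12}
(Z ∪ X) △ (X ∪ Y') = {3, 5, 9, 11}
((Z ∪ X) △ (X ∪ Y'))' = {1, 2, 4, 6, 7, 8, 10, 12}
Z ∖ X = {1, 3, 4, 5, 7, 9, 12}
X ∖ (Z ∖ X) = {2, 6, 8, 10}
Y ∖ Z = {8}
(Y ∖ Z) ∖ Z = {8}
(X ∖ (Z ∖ X)) ∪ ((Y ∖ Z) ∖ Z) = {2, 6, 8, 10}
2 lies in both, so they are not disjoint.

No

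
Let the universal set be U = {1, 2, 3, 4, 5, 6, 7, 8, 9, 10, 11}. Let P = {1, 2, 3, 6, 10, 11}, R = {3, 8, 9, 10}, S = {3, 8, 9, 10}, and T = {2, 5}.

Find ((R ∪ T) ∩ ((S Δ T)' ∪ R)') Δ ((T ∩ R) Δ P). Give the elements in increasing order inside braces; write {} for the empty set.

R ∪ T = {2, 3, 5, 8, 9, 10}
S Δ T = {2, 3, 5, 8, 9, 10}
(S Δ T)' = {1, 4, 6, 7, 11}
(S Δ T)' ∪ R = {1, 3, 4, 6, 7, 8, 9, 10, 11}
((S Δ T)' ∪ R)' = {2, 5}
(R ∪ T) ∩ ((S Δ T)' ∪ R)' = {2, 5}
T ∩ R = {}
(T ∩ R) Δ P = {1, 2, 3, 6, 10, 11}
((R ∪ T) ∩ ((S Δ T)' ∪ R)') Δ ((T ∩ R) Δ P) = {1, 3, 5, 6, 10, 11}

{1, 3, 5, 6, 10, 11}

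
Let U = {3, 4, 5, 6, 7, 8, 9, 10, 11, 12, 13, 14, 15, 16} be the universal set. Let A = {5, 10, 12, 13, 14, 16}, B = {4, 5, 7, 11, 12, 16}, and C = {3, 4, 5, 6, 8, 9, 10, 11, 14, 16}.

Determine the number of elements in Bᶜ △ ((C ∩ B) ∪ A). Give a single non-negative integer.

Bᶜ = {3, 6, 8, 9, 10, 13, 14, 15}
C ∩ B = {4, 5, 11, 16}
(C ∩ B) ∪ A = {4, 5, 10, 11, 12, 13, 14, 16}
Bᶜ △ ((C ∩ B) ∪ A) = {3, 4, 5, 6, 8, 9, 11, 12, 15, 16}
|Bᶜ △ ((C ∩ B) ∪ A)| = 10

10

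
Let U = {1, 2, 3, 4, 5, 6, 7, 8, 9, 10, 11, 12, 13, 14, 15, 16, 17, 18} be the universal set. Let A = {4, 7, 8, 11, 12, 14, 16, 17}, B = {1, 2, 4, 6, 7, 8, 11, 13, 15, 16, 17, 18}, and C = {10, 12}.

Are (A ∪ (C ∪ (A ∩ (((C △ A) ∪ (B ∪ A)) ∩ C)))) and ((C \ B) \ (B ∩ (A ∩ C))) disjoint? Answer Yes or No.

C △ A = {4, 7, 8, 10, 11, 14, 16, 17}
B ∪ A = {1, 2, 4, 6, 7, 8, 11, 12, 13, 14, 15, 16, 17, 18}
(C △ A) ∪ (B ∪ A) = {1, 2, 4, 6, 7, 8, 10, 11, 12, 13, 14, 15, 16, 17, 18}
((C △ A) ∪ (B ∪ A)) ∩ C = {10, 12}
A ∩ (((C △ A) ∪ (B ∪ A)) ∩ C) = {12}
C ∪ (A ∩ (((C △ A) ∪ (B ∪ A)) ∩ C)) = {10, 12}
A ∪ (C ∪ (A ∩ (((C △ A) ∪ (B ∪ A)) ∩ C))) = {4, 7, 8, 10, 11, 12, 14, 16, 17}
C \ B = {10, 12}
A ∩ C = {12}
B ∩ (A ∩ C) = {}
(C \ B) \ (B ∩ (A ∩ C)) = {10, 12}
10 lies in both, so they are not disjoint.

No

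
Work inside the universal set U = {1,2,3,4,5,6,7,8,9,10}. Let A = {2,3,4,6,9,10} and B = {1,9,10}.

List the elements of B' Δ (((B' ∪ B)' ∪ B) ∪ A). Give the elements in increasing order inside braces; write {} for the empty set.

B' = {2,3,4,5,6,7,8}
B' ∪ B = {1,2,3,4,5,6,7,8,9,10}
(B' ∪ B)' = {}
(B' ∪ B)' ∪ B = {1,9,10}
((B' ∪ B)' ∪ B) ∪ A = {1,2,3,4,6,9,10}
B' Δ (((B' ∪ B)' ∪ B) ∪ A) = {1,5,7,8,9,10}

{1,5,7,8,9,10}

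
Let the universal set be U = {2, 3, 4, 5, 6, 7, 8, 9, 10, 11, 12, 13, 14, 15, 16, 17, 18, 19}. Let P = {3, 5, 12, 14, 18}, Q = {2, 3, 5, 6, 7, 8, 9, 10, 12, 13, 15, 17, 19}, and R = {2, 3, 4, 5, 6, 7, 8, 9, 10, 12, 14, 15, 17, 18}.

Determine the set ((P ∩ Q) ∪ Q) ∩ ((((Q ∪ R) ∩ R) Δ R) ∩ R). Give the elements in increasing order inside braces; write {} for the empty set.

P ∩ Q = {3, 5, 12}
(P ∩ Q) ∪ Q = {2, 3, 5, 6, 7, 8, 9, 10, 12, 13, 15, 17, 19}
Q ∪ R = {2, 3, 4, 5, 6, 7, 8, 9, 10, 12, 13, 14, 15, 17, 18, 19}
(Q ∪ R) ∩ R = {2, 3, 4, 5, 6, 7, 8, 9, 10, 12, 14, 15, 17, 18}
((Q ∪ R) ∩ R) Δ R = {}
(((Q ∪ R) ∩ R) Δ R) ∩ R = {}
((P ∩ Q) ∪ Q) ∩ ((((Q ∪ R) ∩ R) Δ R) ∩ R) = {}

{}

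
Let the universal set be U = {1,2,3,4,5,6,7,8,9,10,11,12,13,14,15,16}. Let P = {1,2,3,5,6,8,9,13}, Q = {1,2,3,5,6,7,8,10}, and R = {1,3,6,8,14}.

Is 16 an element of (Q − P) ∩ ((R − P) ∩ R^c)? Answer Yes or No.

16 ∉ Q and 16 ∉ P, so 16 ∉ Q − P
16 ∉ R and 16 ∉ P, so 16 ∉ R − P
16 ∉ R, so 16 ∈ R^c
16 ∉ (R − P) and 16 ∈ R^c, so 16 ∉ (R − P) ∩ R^c
16 ∉ (Q − P) and 16 ∉ ((R − P) ∩ R^c), so 16 ∉ (Q − P) ∩ ((R − P) ∩ R^c)

No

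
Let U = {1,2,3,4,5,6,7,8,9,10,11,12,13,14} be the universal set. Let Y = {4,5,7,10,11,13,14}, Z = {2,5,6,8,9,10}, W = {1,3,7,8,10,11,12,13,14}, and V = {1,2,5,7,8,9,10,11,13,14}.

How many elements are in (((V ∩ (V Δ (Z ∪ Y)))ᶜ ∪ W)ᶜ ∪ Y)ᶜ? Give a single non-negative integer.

Z ∪ Y = {2,4,5,6,7,8,9,10,11,13,14}
V Δ (Z ∪ Y) = {1,4,6}
V ∩ (V Δ (Z ∪ Y)) = {1}
(V ∩ (V Δ (Z ∪ Y)))ᶜ = {2,3,4,5,6,7,8,9,10,11,12,13,14}
(V ∩ (V Δ (Z ∪ Y)))ᶜ ∪ W = {1,2,3,4,5,6,7,8,9,10,11,12,13,14}
((V ∩ (V Δ (Z ∪ Y)))ᶜ ∪ W)ᶜ = {}
((V ∩ (V Δ (Z ∪ Y)))ᶜ ∪ W)ᶜ ∪ Y = {4,5,7,10,11,13,14}
(((V ∩ (V Δ (Z ∪ Y)))ᶜ ∪ W)ᶜ ∪ Y)ᶜ = {1,2,3,6,8,9,12}
|(((V ∩ (V Δ (Z ∪ Y)))ᶜ ∪ W)ᶜ ∪ Y)ᶜ| = 7

7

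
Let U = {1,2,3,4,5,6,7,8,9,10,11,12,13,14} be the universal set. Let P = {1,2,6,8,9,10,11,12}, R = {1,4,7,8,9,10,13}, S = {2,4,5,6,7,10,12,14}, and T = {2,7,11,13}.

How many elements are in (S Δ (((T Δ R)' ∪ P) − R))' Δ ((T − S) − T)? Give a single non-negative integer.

T Δ R = {1,2,4,8,9,10,11}
(T Δ R)' = {3,5,6,7,12,13,14}
(T Δ R)' ∪ P = {1,2,3,5,6,7,8,9,10,11,12,13,14}
((T Δ R)' ∪ P) − R = {2,3,5,6,11,12,14}
S Δ (((T Δ R)' ∪ P) − R) = {3,4,7,10,11}
(S Δ (((T Δ R)' ∪ P) − R))' = {1,2,5,6,8,9,12,13,14}
T − S = {11,13}
(T − S) − T = {}
(S Δ (((T Δ R)' ∪ P) − R))' Δ ((T − S) − T) = {1,2,5,6,8,9,12,13,14}
|(S Δ (((T Δ R)' ∪ P) − R))' Δ ((T − S) − T)| = 9

9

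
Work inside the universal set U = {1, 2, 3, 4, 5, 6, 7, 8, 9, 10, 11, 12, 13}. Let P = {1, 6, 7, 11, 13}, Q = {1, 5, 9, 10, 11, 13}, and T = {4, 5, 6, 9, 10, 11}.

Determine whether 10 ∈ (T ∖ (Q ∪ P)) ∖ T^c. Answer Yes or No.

No

10 ∈ Q and 10 ∉ P, so 10 ∈ Q ∪ P
10 ∈ T and 10 ∈ (Q ∪ P), so 10 ∉ T ∖ (Q ∪ P)
10 ∈ T, so 10 ∉ T^c
10 ∉ (T ∖ (Q ∪ P)) and 10 ∉ T^c, so 10 ∉ (T ∖ (Q ∪ P)) ∖ T^c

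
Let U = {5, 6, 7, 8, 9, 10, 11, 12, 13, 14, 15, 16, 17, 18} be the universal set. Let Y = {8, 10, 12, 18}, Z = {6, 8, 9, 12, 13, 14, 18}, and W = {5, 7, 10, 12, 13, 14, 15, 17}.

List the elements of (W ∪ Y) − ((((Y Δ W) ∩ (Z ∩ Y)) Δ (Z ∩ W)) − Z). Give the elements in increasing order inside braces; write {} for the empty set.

W ∪ Y = {5, 7, 8, 10, 12, 13, 14, 15, 17, 18}
Y Δ W = {5, 7, 8, 13, 14, 15, 17, 18}
Z ∩ Y = {8, 12, 18}
(Y Δ W) ∩ (Z ∩ Y) = {8, 18}
Z ∩ W = {12, 13, 14}
((Y Δ W) ∩ (Z ∩ Y)) Δ (Z ∩ W) = {8, 12, 13, 14, 18}
(((Y Δ W) ∩ (Z ∩ Y)) Δ (Z ∩ W)) − Z = {}
(W ∪ Y) − ((((Y Δ W) ∩ (Z ∩ Y)) Δ (Z ∩ W)) − Z) = {5, 7, 8, 10, 12, 13, 14, 15, 17, 18}

{5, 7, 8, 10, 12, 13, 14, 15, 17, 18}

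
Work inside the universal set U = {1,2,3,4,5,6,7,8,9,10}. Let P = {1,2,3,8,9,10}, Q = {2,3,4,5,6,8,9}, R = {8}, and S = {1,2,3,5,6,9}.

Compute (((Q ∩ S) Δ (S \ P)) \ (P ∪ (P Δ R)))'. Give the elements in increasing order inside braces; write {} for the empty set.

Q ∩ S = {2,3,5,6,9}
S \ P = {5,6}
(Q ∩ S) Δ (S \ P) = {2,3,9}
P Δ R = {1,2,3,9,10}
P ∪ (P Δ R) = {1,2,3,8,9,10}
((Q ∩ S) Δ (S \ P)) \ (P ∪ (P Δ R)) = {}
(((Q ∩ S) Δ (S \ P)) \ (P ∪ (P Δ R)))' = {1,2,3,4,5,6,7,8,9,10}

{1,2,3,4,5,6,7,8,9,10}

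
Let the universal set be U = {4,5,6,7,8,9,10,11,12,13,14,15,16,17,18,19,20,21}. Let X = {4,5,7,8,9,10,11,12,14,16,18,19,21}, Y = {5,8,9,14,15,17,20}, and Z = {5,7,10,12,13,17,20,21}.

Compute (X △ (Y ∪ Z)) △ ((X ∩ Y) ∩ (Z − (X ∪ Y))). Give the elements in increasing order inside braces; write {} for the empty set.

Y ∪ Z = {5,7,8,9,10,12,13,14,15,17,20,21}
X △ (Y ∪ Z) = {4,11,13,15,16,17,18,19,20}
X ∩ Y = {5,8,9,14}
X ∪ Y = {4,5,7,8,9,10,11,12,14,15,16,17,18,19,20,21}
Z − (X ∪ Y) = {13}
(X ∩ Y) ∩ (Z − (X ∪ Y)) = {}
(X △ (Y ∪ Z)) △ ((X ∩ Y) ∩ (Z − (X ∪ Y))) = {4,11,13,15,16,17,18,19,20}

{4,11,13,15,16,17,18,19,20}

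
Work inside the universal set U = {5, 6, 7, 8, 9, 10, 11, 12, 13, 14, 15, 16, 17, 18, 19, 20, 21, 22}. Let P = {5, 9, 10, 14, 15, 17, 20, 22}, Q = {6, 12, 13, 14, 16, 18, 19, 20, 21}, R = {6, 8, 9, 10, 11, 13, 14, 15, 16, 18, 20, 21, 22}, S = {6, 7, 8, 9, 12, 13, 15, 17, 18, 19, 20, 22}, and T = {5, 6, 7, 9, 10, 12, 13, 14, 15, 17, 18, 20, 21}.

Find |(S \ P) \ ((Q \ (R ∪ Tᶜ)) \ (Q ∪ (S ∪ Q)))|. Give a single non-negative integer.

7

S \ P = {6, 7, 8, 12, 13, 18, 19}
Tᶜ = {8, 11, 16, 19, 22}
R ∪ Tᶜ = {6, 8, 9, 10, 11, 13, 14, 15, 16, 18, 19, 20, 21, 22}
Q \ (R ∪ Tᶜ) = {12}
S ∪ Q = {6, 7, 8, 9, 12, 13, 14, 15, 16, 17, 18, 19, 20, 21, 22}
Q ∪ (S ∪ Q) = {6, 7, 8, 9, 12, 13, 14, 15, 16, 17, 18, 19, 20, 21, 22}
(Q \ (R ∪ Tᶜ)) \ (Q ∪ (S ∪ Q)) = {}
(S \ P) \ ((Q \ (R ∪ Tᶜ)) \ (Q ∪ (S ∪ Q))) = {6, 7, 8, 12, 13, 18, 19}
|(S \ P) \ ((Q \ (R ∪ Tᶜ)) \ (Q ∪ (S ∪ Q)))| = 7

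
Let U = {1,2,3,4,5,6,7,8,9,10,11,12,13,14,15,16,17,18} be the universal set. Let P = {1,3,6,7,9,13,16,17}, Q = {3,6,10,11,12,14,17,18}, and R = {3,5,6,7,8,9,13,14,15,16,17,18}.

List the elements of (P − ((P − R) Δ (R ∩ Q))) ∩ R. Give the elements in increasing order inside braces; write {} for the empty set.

P − R = {1}
R ∩ Q = {3,6,14,17,18}
(P − R) Δ (R ∩ Q) = {1,3,6,14,17,18}
P − ((P − R) Δ (R ∩ Q)) = {7,9,13,16}
(P − ((P − R) Δ (R ∩ Q))) ∩ R = {7,9,13,16}

{7,9,13,16}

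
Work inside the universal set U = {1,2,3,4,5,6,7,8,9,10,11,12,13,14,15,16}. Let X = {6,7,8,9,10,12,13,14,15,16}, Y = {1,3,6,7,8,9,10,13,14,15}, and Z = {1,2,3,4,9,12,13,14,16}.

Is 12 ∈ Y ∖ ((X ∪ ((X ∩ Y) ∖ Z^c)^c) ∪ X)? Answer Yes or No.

12 ∈ X and 12 ∉ Y, so 12 ∉ X ∩ Y
12 ∈ Z, so 12 ∉ Z^c
12 ∉ (X ∩ Y) and 12 ∉ Z^c, so 12 ∉ (X ∩ Y) ∖ Z^c
12 ∈ ((X ∩ Y) ∖ Z^c)^c since 12 ∉ ((X ∩ Y) ∖ Z^c)
12 ∈ X and 12 ∈ ((X ∩ Y) ∖ Z^c)^c, so 12 ∈ X ∪ ((X ∩ Y) ∖ Z^c)^c
12 ∈ (X ∪ ((X ∩ Y) ∖ Z^c)^c) and 12 ∈ X, so 12 ∈ (X ∪ ((X ∩ Y) ∖ Z^c)^c) ∪ X
12 ∉ Y and 12 ∈ ((X ∪ ((X ∩ Y) ∖ Z^c)^c) ∪ X), so 12 ∉ Y ∖ ((X ∪ ((X ∩ Y) ∖ Z^c)^c) ∪ X)

No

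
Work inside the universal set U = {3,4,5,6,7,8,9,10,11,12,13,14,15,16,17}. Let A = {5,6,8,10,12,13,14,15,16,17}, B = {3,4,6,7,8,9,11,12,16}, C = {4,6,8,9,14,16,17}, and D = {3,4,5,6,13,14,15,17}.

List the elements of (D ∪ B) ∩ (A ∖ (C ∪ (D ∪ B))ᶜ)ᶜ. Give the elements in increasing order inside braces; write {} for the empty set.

{3,4,7,9,11}

D ∪ B = {3,4,5,6,7,8,9,11,12,13,14,15,16,17}
C ∪ (D ∪ B) = {3,4,5,6,7,8,9,11,12,13,14,15,16,17}
(C ∪ (D ∪ B))ᶜ = {10}
A ∖ (C ∪ (D ∪ B))ᶜ = {5,6,8,12,13,14,15,16,17}
(A ∖ (C ∪ (D ∪ B))ᶜ)ᶜ = {3,4,7,9,10,11}
(D ∪ B) ∩ (A ∖ (C ∪ (D ∪ B))ᶜ)ᶜ = {3,4,7,9,11}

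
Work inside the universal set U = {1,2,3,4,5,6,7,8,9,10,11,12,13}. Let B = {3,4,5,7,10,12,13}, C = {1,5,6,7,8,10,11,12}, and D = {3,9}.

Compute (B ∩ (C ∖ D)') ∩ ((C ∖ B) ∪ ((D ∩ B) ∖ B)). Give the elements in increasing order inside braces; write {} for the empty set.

{}

C ∖ D = {1,5,6,7,8,10,11,12}
(C ∖ D)' = {2,3,4,9,13}
B ∩ (C ∖ D)' = {3,4,13}
C ∖ B = {1,6,8,11}
D ∩ B = {3}
(D ∩ B) ∖ B = {}
(C ∖ B) ∪ ((D ∩ B) ∖ B) = {1,6,8,11}
(B ∩ (C ∖ D)') ∩ ((C ∖ B) ∪ ((D ∩ B) ∖ B)) = {}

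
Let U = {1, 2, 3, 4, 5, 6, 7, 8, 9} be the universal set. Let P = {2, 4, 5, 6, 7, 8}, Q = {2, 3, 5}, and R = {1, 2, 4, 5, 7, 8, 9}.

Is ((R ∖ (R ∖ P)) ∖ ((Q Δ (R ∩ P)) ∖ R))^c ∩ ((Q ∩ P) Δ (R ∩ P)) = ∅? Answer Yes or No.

R ∖ P = {1, 9}
R ∖ (R ∖ P) = {2, 4, 5, 7, 8}
R ∩ P = {2, 4, 5, 7, 8}
Q Δ (R ∩ P) = {3, 4, 7, 8}
(Q Δ (R ∩ P)) ∖ R = {3}
(R ∖ (R ∖ P)) ∖ ((Q Δ (R ∩ P)) ∖ R) = {2, 4, 5, 7, 8}
((R ∖ (R ∖ P)) ∖ ((Q Δ (R ∩ P)) ∖ R))^c = {1, 3, 6, 9}
Q ∩ P = {2, 5}
(Q ∩ P) Δ (R ∩ P) = {4, 7, 8}
{1, 3, 6, 9} and {4, 7, 8} share no elements.

Yes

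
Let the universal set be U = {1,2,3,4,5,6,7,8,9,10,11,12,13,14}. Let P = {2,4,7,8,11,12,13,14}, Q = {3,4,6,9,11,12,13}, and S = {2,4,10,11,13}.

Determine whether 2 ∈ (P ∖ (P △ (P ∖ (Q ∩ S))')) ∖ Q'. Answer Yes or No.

No

2 ∉ Q and 2 ∈ S, so 2 ∉ Q ∩ S
2 ∈ P and 2 ∉ (Q ∩ S), so 2 ∈ P ∖ (Q ∩ S)
2 ∉ (P ∖ (Q ∩ S))' since 2 ∈ (P ∖ (Q ∩ S))
2 ∈ P and 2 ∉ (P ∖ (Q ∩ S))', so 2 ∈ P △ (P ∖ (Q ∩ S))'
2 ∈ P and 2 ∈ (P △ (P ∖ (Q ∩ S))'), so 2 ∉ P ∖ (P △ (P ∖ (Q ∩ S))')
2 ∉ Q, so 2 ∈ Q'
2 ∉ (P ∖ (P △ (P ∖ (Q ∩ S))')) and 2 ∈ Q', so 2 ∉ (P ∖ (P △ (P ∖ (Q ∩ S))')) ∖ Q'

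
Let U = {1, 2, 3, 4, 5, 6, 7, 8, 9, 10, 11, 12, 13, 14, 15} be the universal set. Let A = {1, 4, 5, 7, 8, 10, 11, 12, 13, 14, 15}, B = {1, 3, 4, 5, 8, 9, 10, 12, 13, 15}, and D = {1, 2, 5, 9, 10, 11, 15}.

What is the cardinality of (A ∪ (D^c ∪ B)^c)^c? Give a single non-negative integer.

D^c = {3, 4, 6, 7, 8, 12, 13, 14}
D^c ∪ B = {1, 3, 4, 5, 6, 7, 8, 9, 10, 12, 13, 14, 15}
(D^c ∪ B)^c = {2, 11}
A ∪ (D^c ∪ B)^c = {1, 2, 4, 5, 7, 8, 10, 11, 12, 13, 14, 15}
(A ∪ (D^c ∪ B)^c)^c = {3, 6, 9}
|(A ∪ (D^c ∪ B)^c)^c| = 3

3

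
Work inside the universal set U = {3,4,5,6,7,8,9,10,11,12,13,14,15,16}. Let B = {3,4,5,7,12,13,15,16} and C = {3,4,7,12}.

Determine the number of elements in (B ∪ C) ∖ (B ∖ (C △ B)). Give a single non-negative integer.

4

B ∪ C = {3,4,5,7,12,13,15,16}
C △ B = {5,13,15,16}
B ∖ (C △ B) = {3,4,7,12}
(B ∪ C) ∖ (B ∖ (C △ B)) = {5,13,15,16}
|(B ∪ C) ∖ (B ∖ (C △ B))| = 4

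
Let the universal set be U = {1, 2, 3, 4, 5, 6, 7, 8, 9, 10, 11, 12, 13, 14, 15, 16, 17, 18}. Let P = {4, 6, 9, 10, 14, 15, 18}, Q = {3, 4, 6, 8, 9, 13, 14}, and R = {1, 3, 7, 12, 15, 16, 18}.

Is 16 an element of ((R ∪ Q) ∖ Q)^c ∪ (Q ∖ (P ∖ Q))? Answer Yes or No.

No

16 ∈ R and 16 ∉ Q, so 16 ∈ R ∪ Q
16 ∈ (R ∪ Q) and 16 ∉ Q, so 16 ∈ (R ∪ Q) ∖ Q
16 ∉ ((R ∪ Q) ∖ Q)^c since 16 ∈ ((R ∪ Q) ∖ Q)
16 ∉ P and 16 ∉ Q, so 16 ∉ P ∖ Q
16 ∉ Q and 16 ∉ (P ∖ Q), so 16 ∉ Q ∖ (P ∖ Q)
16 ∉ ((R ∪ Q) ∖ Q)^c and 16 ∉ (Q ∖ (P ∖ Q)), so 16 ∉ ((R ∪ Q) ∖ Q)^c ∪ (Q ∖ (P ∖ Q))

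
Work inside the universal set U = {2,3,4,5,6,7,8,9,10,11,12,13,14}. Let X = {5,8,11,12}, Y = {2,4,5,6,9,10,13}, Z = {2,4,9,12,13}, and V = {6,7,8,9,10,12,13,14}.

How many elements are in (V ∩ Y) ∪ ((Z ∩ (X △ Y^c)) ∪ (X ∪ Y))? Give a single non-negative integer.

V ∩ Y = {6,9,10,13}
Y^c = {3,7,8,11,12,14}
X △ Y^c = {3,5,7,14}
Z ∩ (X △ Y^c) = {}
X ∪ Y = {2,4,5,6,8,9,10,11,12,13}
(Z ∩ (X △ Y^c)) ∪ (X ∪ Y) = {2,4,5,6,8,9,10,11,12,13}
(V ∩ Y) ∪ ((Z ∩ (X △ Y^c)) ∪ (X ∪ Y)) = {2,4,5,6,8,9,10,11,12,13}
|(V ∩ Y) ∪ ((Z ∩ (X △ Y^c)) ∪ (X ∪ Y))| = 10

10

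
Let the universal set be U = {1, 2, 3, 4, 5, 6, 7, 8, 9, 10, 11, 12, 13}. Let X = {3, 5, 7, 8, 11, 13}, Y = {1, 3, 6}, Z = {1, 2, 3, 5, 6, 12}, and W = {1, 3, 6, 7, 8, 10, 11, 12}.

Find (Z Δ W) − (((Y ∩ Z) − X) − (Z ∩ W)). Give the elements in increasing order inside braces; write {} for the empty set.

Z Δ W = {2, 5, 7, 8, 10, 11}
Y ∩ Z = {1, 3, 6}
(Y ∩ Z) − X = {1, 6}
Z ∩ W = {1, 3, 6, 12}
((Y ∩ Z) − X) − (Z ∩ W) = {}
(Z Δ W) − (((Y ∩ Z) − X) − (Z ∩ W)) = {2, 5, 7, 8, 10, 11}

{2, 5, 7, 8, 10, 11}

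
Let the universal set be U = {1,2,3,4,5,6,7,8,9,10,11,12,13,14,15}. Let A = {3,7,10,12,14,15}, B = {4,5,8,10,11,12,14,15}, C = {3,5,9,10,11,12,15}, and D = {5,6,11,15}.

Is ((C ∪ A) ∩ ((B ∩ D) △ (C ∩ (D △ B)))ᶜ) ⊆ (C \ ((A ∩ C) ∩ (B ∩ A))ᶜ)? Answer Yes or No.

C ∪ A = {3,5,7,9,10,11,12,14,15}
B ∩ D = {5,11,15}
D △ B = {4,6,8,10,12,14}
C ∩ (D △ B) = {10,12}
(B ∩ D) △ (C ∩ (D △ B)) = {5,10,11,12,15}
((B ∩ D) △ (C ∩ (D △ B)))ᶜ = {1,2,3,4,6,7,8,9,13,14}
(C ∪ A) ∩ ((B ∩ D) △ (C ∩ (D △ B)))ᶜ = {3,7,9,14}
A ∩ C = {3,10,12,15}
B ∩ A = {10,12,14,15}
(A ∩ C) ∩ (B ∩ A) = {10,12,15}
((A ∩ C) ∩ (B ∩ A))ᶜ = {1,2,3,4,5,6,7,8,9,11,13,14}
C \ ((A ∩ C) ∩ (B ∩ A))ᶜ = {10,12,15}
3 ∈ (C ∪ A) ∩ ((B ∩ D) △ (C ∩ (D △ B)))ᶜ but 3 ∉ C \ ((A ∩ C) ∩ (B ∩ A))ᶜ, so the inclusion fails.

No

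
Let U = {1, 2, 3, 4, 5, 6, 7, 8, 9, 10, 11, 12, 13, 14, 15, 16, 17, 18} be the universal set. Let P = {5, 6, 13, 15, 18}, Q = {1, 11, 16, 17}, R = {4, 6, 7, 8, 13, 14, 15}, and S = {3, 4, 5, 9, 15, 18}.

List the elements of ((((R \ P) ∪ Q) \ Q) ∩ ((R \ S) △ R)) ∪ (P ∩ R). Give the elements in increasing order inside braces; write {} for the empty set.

R \ P = {4, 7, 8, 14}
(R \ P) ∪ Q = {1, 4, 7, 8, 11, 14, 16, 17}
((R \ P) ∪ Q) \ Q = {4, 7, 8, 14}
R \ S = {6, 7, 8, 13, 14}
(R \ S) △ R = {4, 15}
(((R \ P) ∪ Q) \ Q) ∩ ((R \ S) △ R) = {4}
P ∩ R = {6, 13, 15}
((((R \ P) ∪ Q) \ Q) ∩ ((R \ S) △ R)) ∪ (P ∩ R) = {4, 6, 13, 15}

{4, 6, 13, 15}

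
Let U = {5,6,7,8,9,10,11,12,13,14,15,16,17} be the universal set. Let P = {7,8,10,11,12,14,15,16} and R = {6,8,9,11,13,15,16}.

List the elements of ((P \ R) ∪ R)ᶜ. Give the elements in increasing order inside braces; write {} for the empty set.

P \ R = {7,10,12,14}
(P \ R) ∪ R = {6,7,8,9,10,11,12,13,14,15,16}
((P \ R) ∪ R)ᶜ = {5,17}

{5,17}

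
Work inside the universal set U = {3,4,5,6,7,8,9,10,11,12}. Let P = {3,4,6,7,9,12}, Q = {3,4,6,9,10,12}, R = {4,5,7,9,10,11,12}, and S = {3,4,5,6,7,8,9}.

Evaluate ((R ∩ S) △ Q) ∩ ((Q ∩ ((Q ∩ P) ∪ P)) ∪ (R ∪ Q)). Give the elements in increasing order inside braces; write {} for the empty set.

{3,5,6,7,10,12}

R ∩ S = {4,5,7,9}
(R ∩ S) △ Q = {3,5,6,7,10,12}
Q ∩ P = {3,4,6,9,12}
(Q ∩ P) ∪ P = {3,4,6,7,9,12}
Q ∩ ((Q ∩ P) ∪ P) = {3,4,6,9,12}
R ∪ Q = {3,4,5,6,7,9,10,11,12}
(Q ∩ ((Q ∩ P) ∪ P)) ∪ (R ∪ Q) = {3,4,5,6,7,9,10,11,12}
((R ∩ S) △ Q) ∩ ((Q ∩ ((Q ∩ P) ∪ P)) ∪ (R ∪ Q)) = {3,5,6,7,10,12}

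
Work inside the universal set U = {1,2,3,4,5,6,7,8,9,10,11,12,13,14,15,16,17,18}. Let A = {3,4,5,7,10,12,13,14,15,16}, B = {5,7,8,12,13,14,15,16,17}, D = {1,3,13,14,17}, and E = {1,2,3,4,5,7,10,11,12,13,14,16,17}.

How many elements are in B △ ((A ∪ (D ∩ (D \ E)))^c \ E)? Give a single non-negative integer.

D \ E = {}
D ∩ (D \ E) = {}
A ∪ (D ∩ (D \ E)) = {3,4,5,7,10,12,13,14,15,16}
(A ∪ (D ∩ (D \ E)))^c = {1,2,6,8,9,11,17,18}
(A ∪ (D ∩ (D \ E)))^c \ E = {6,8,9,18}
B △ ((A ∪ (D ∩ (D \ E)))^c \ E) = {5,6,7,9,12,13,14,15,16,17,18}
|B △ ((A ∪ (D ∩ (D \ E)))^c \ E)| = 11

11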